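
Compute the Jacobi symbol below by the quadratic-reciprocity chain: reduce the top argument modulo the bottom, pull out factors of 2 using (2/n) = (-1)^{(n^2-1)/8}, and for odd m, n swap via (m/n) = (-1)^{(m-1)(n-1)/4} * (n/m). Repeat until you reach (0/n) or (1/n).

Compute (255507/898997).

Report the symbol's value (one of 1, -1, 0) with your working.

1

flip (255507/898997) -> (898997/255507): both odd, 255507 mod 4 = 3, 898997 mod 4 = 1, so the flip contributes +1; sign now +1
(898997/255507): 898997 mod 255507 = 132476, so (898997/255507) = (132476/255507)
factor out 2^2: 132476 = 2^2·33119; with 255507 mod 8 = 3, (2/255507) = -1; sign now +1; continue with (33119/255507)
flip (33119/255507) -> (255507/33119): both odd, 33119 mod 4 = 3, 255507 mod 4 = 3, so the flip contributes -1; sign now -1
(255507/33119): 255507 mod 33119 = 23674, so (255507/33119) = (23674/33119)
factor out 2^1: 23674 = 2^1·11837; with 33119 mod 8 = 7, (2/33119) = +1; sign now -1; continue with (11837/33119)
flip (11837/33119) -> (33119/11837): both odd, 11837 mod 4 = 1, 33119 mod 4 = 3, so the flip contributes +1; sign now -1
(33119/11837): 33119 mod 11837 = 9445, so (33119/11837) = (9445/11837)
flip (9445/11837) -> (11837/9445): both odd, 9445 mod 4 = 1, 11837 mod 4 = 1, so the flip contributes +1; sign now -1
(11837/9445): 11837 mod 9445 = 2392, so (11837/9445) = (2392/9445)
factor out 2^3: 2392 = 2^3·299; with 9445 mod 8 = 5, (2/9445) = -1; sign now +1; continue with (299/9445)
flip (299/9445) -> (9445/299): both odd, 299 mod 4 = 3, 9445 mod 4 = 1, so the flip contributes +1; sign now +1
(9445/299): 9445 mod 299 = 176, so (9445/299) = (176/299)
factor out 2^4: 176 = 2^4·11; with 299 mod 8 = 3, (2/299) = -1; sign now +1; continue with (11/299)
flip (11/299) -> (299/11): both odd, 11 mod 4 = 3, 299 mod 4 = 3, so the flip contributes -1; sign now -1
(299/11): 299 mod 11 = 2, so (299/11) = (2/11)
factor out 2^1: 2 = 2^1·1; with 11 mod 8 = 3, (2/11) = -1; sign now +1; continue with (1/11)
reached (1/11) = 1, so the symbol is +1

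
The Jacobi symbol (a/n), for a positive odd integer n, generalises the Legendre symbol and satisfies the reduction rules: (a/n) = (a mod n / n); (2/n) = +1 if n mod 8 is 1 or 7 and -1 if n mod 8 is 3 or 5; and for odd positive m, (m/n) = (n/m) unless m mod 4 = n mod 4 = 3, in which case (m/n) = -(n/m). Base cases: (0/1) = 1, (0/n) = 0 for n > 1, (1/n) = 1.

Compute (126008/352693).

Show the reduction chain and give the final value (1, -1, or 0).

126008 = 2^3·15751; (2/352693) = -1 since 352693 mod 8 = 5, so (126008/352693) = (-1)^3·(15751/352693); sign now -1
reciprocity: (15751/352693) = +1·(352693/15751) since 15751 mod 4 = 3, 352693 mod 4 = 1; sign now -1
(352693/15751) = (6171/15751)   [reduce mod 15751]
reciprocity: (6171/15751) = -1·(15751/6171) since 6171 mod 4 = 3, 15751 mod 4 = 3; sign now +1
(15751/6171) = (3409/6171)   [reduce mod 6171]
reciprocity: (3409/6171) = +1·(6171/3409) since 3409 mod 4 = 1, 6171 mod 4 = 3; sign now +1
(6171/3409) = (2762/3409)   [reduce mod 3409]
2762 = 2^1·1381; (2/3409) = +1 since 3409 mod 8 = 1, so (2762/3409) = (+1)^1·(1381/3409); sign now +1
reciprocity: (1381/3409) = +1·(3409/1381) since 1381 mod 4 = 1, 3409 mod 4 = 1; sign now +1
(3409/1381) = (647/1381)   [reduce mod 1381]
reciprocity: (647/1381) = +1·(1381/647) since 647 mod 4 = 3, 1381 mod 4 = 1; sign now +1
(1381/647) = (87/647)   [reduce mod 647]
reciprocity: (87/647) = -1·(647/87) since 87 mod 4 = 3, 647 mod 4 = 3; sign now -1
(647/87) = (38/87)   [reduce mod 87]
38 = 2^1·19; (2/87) = +1 since 87 mod 8 = 7, so (38/87) = (+1)^1·(19/87); sign now -1
reciprocity: (19/87) = -1·(87/19) since 19 mod 4 = 3, 87 mod 4 = 3; sign now +1
(87/19) = (11/19)   [reduce mod 19]
reciprocity: (11/19) = -1·(19/11) since 11 mod 4 = 3, 19 mod 4 = 3; sign now -1
(19/11) = (8/11)   [reduce mod 11]
8 = 2^3·1; (2/11) = -1 since 11 mod 8 = 3, so (8/11) = (-1)^3·(1/11); sign now +1
(1/11) = 1; final value = sign = +1

1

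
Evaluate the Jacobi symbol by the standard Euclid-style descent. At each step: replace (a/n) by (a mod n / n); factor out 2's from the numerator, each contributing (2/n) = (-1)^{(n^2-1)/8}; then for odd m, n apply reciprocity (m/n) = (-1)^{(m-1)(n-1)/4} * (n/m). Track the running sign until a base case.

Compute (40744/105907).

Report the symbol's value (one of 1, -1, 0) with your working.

40744 = 2^3·5093; (2/105907) = -1 since 105907 mod 8 = 3, so (40744/105907) = (-1)^3·(5093/105907); sign now -1
reciprocity: (5093/105907) = +1·(105907/5093) since 5093 mod 4 = 1, 105907 mod 4 = 3; sign now -1
(105907/5093) = (4047/5093)   [reduce mod 5093]
reciprocity: (4047/5093) = +1·(5093/4047) since 4047 mod 4 = 3, 5093 mod 4 = 1; sign now -1
(5093/4047) = (1046/4047)   [reduce mod 4047]
1046 = 2^1·523; (2/4047) = +1 since 4047 mod 8 = 7, so (1046/4047) = (+1)^1·(523/4047); sign now -1
reciprocity: (523/4047) = -1·(4047/523) since 523 mod 4 = 3, 4047 mod 4 = 3; sign now +1
(4047/523) = (386/523)   [reduce mod 523]
386 = 2^1·193; (2/523) = -1 since 523 mod 8 = 3, so (386/523) = (-1)^1·(193/523); sign now -1
reciprocity: (193/523) = +1·(523/193) since 193 mod 4 = 1, 523 mod 4 = 3; sign now -1
(523/193) = (137/193)   [reduce mod 193]
reciprocity: (137/193) = +1·(193/137) since 137 mod 4 = 1, 193 mod 4 = 1; sign now -1
(193/137) = (56/137)   [reduce mod 137]
56 = 2^3·7; (2/137) = +1 since 137 mod 8 = 1, so (56/137) = (+1)^3·(7/137); sign now -1
reciprocity: (7/137) = +1·(137/7) since 7 mod 4 = 3, 137 mod 4 = 1; sign now -1
(137/7) = (4/7)   [reduce mod 7]
4 = 2^2·1; (2/7) = +1 since 7 mod 8 = 7, so (4/7) = (+1)^2·(1/7); sign now -1
(1/7) = 1; final value = sign = -1

-1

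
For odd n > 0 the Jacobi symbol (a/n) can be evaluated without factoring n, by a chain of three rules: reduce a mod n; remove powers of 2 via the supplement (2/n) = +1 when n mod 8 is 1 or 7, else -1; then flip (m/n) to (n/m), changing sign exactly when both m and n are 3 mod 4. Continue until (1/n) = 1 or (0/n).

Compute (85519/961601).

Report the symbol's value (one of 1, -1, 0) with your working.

-1

flip (85519/961601) -> (961601/85519): both odd, 85519 mod 4 = 3, 961601 mod 4 = 1, so the flip contributes +1; sign now +1
(961601/85519): 961601 mod 85519 = 20892, so (961601/85519) = (20892/85519)
factor out 2^2: 20892 = 2^2·5223; with 85519 mod 8 = 7, (2/85519) = +1; sign now +1; continue with (5223/85519)
flip (5223/85519) -> (85519/5223): both odd, 5223 mod 4 = 3, 85519 mod 4 = 3, so the flip contributes -1; sign now -1
(85519/5223): 85519 mod 5223 = 1951, so (85519/5223) = (1951/5223)
flip (1951/5223) -> (5223/1951): both odd, 1951 mod 4 = 3, 5223 mod 4 = 3, so the flip contributes -1; sign now +1
(5223/1951): 5223 mod 1951 = 1321, so (5223/1951) = (1321/1951)
flip (1321/1951) -> (1951/1321): both odd, 1321 mod 4 = 1, 1951 mod 4 = 3, so the flip contributes +1; sign now +1
(1951/1321): 1951 mod 1321 = 630, so (1951/1321) = (630/1321)
factor out 2^1: 630 = 2^1·315; with 1321 mod 8 = 1, (2/1321) = +1; sign now +1; continue with (315/1321)
flip (315/1321) -> (1321/315): both odd, 315 mod 4 = 3, 1321 mod 4 = 1, so the flip contributes +1; sign now +1
(1321/315): 1321 mod 315 = 61, so (1321/315) = (61/315)
flip (61/315) -> (315/61): both odd, 61 mod 4 = 1, 315 mod 4 = 3, so the flip contributes +1; sign now +1
(315/61): 315 mod 61 = 10, so (315/61) = (10/61)
factor out 2^1: 10 = 2^1·5; with 61 mod 8 = 5, (2/61) = -1; sign now -1; continue with (5/61)
flip (5/61) -> (61/5): both odd, 5 mod 4 = 1, 61 mod 4 = 1, so the flip contributes +1; sign now -1
(61/5): 61 mod 5 = 1, so (61/5) = (1/5)
reached (1/5) = 1, so the symbol is -1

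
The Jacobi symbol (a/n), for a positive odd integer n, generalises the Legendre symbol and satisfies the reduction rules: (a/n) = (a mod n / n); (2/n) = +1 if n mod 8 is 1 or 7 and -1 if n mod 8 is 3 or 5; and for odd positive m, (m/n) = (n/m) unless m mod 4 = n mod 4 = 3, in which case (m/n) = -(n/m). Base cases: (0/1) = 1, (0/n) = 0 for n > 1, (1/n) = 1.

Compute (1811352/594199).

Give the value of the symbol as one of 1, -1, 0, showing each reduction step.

(1811352/594199) = (28755/594199)   [reduce mod 594199]
reciprocity: (28755/594199) = -1·(594199/28755) since 28755 mod 4 = 3, 594199 mod 4 = 3; sign now -1
(594199/28755) = (19099/28755)   [reduce mod 28755]
reciprocity: (19099/28755) = -1·(28755/19099) since 19099 mod 4 = 3, 28755 mod 4 = 3; sign now +1
(28755/19099) = (9656/19099)   [reduce mod 19099]
9656 = 2^3·1207; (2/19099) = -1 since 19099 mod 8 = 3, so (9656/19099) = (-1)^3·(1207/19099); sign now -1
reciprocity: (1207/19099) = -1·(19099/1207) since 1207 mod 4 = 3, 19099 mod 4 = 3; sign now +1
(19099/1207) = (994/1207)   [reduce mod 1207]
994 = 2^1·497; (2/1207) = +1 since 1207 mod 8 = 7, so (994/1207) = (+1)^1·(497/1207); sign now +1
reciprocity: (497/1207) = +1·(1207/497) since 497 mod 4 = 1, 1207 mod 4 = 3; sign now +1
(1207/497) = (213/497)   [reduce mod 497]
reciprocity: (213/497) = +1·(497/213) since 213 mod 4 = 1, 497 mod 4 = 1; sign now +1
(497/213) = (71/213)   [reduce mod 213]
reciprocity: (71/213) = +1·(213/71) since 71 mod 4 = 3, 213 mod 4 = 1; sign now +1
(213/71) = (0/71)   [reduce mod 71]
(0/71) = 0   [gcd(a, n) > 1]; final value = 0

0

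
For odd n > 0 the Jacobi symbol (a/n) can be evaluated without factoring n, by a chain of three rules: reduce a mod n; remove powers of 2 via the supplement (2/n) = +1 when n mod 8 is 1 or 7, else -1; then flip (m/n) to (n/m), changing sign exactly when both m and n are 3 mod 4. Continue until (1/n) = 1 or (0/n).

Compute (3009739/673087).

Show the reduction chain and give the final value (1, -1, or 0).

(3009739/673087): 3009739 mod 673087 = 317391, so (3009739/673087) = (317391/673087)
flip (317391/673087) -> (673087/317391): both odd, 317391 mod 4 = 3, 673087 mod 4 = 3, so the flip contributes -1; sign now -1
(673087/317391): 673087 mod 317391 = 38305, so (673087/317391) = (38305/317391)
flip (38305/317391) -> (317391/38305): both odd, 38305 mod 4 = 1, 317391 mod 4 = 3, so the flip contributes +1; sign now -1
(317391/38305): 317391 mod 38305 = 10951, so (317391/38305) = (10951/38305)
flip (10951/38305) -> (38305/10951): both odd, 10951 mod 4 = 3, 38305 mod 4 = 1, so the flip contributes +1; sign now -1
(38305/10951): 38305 mod 10951 = 5452, so (38305/10951) = (5452/10951)
factor out 2^2: 5452 = 2^2·1363; with 10951 mod 8 = 7, (2/10951) = +1; sign now -1; continue with (1363/10951)
flip (1363/10951) -> (10951/1363): both odd, 1363 mod 4 = 3, 10951 mod 4 = 3, so the flip contributes -1; sign now +1
(10951/1363): 10951 mod 1363 = 47, so (10951/1363) = (47/1363)
flip (47/1363) -> (1363/47): both odd, 47 mod 4 = 3, 1363 mod 4 = 3, so the flip contributes -1; sign now -1
(1363/47): 1363 mod 47 = 0, so (1363/47) = (0/47)
reached (0/47); gcd(a, n) > 1, so (0/47) = 0 and the symbol is 0

0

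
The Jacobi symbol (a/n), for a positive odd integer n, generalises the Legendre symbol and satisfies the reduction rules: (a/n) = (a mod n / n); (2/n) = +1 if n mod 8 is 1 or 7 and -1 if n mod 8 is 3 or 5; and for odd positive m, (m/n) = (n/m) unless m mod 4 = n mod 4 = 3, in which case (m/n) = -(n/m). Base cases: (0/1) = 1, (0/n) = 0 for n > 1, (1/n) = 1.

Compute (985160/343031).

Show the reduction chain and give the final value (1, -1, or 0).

(985160/343031): 985160 mod 343031 = 299098, so (985160/343031) = (299098/343031)
factor out 2^1: 299098 = 2^1·149549; with 343031 mod 8 = 7, (2/343031) = +1; sign now +1; continue with (149549/343031)
flip (149549/343031) -> (343031/149549): both odd, 149549 mod 4 = 1, 343031 mod 4 = 3, so the flip contributes +1; sign now +1
(343031/149549): 343031 mod 149549 = 43933, so (343031/149549) = (43933/149549)
flip (43933/149549) -> (149549/43933): both odd, 43933 mod 4 = 1, 149549 mod 4 = 1, so the flip contributes +1; sign now +1
(149549/43933): 149549 mod 43933 = 17750, so (149549/43933) = (17750/43933)
factor out 2^1: 17750 = 2^1·8875; with 43933 mod 8 = 5, (2/43933) = -1; sign now -1; continue with (8875/43933)
flip (8875/43933) -> (43933/8875): both odd, 8875 mod 4 = 3, 43933 mod 4 = 1, so the flip contributes +1; sign now -1
(43933/8875): 43933 mod 8875 = 8433, so (43933/8875) = (8433/8875)
flip (8433/8875) -> (8875/8433): both odd, 8433 mod 4 = 1, 8875 mod 4 = 3, so the flip contributes +1; sign now -1
(8875/8433): 8875 mod 8433 = 442, so (8875/8433) = (442/8433)
factor out 2^1: 442 = 2^1·221; with 8433 mod 8 = 1, (2/8433) = +1; sign now -1; continue with (221/8433)
flip (221/8433) -> (8433/221): both odd, 221 mod 4 = 1, 8433 mod 4 = 1, so the flip contributes +1; sign now -1
(8433/221): 8433 mod 221 = 35, so (8433/221) = (35/221)
flip (35/221) -> (221/35): both odd, 35 mod 4 = 3, 221 mod 4 = 1, so the flip contributes +1; sign now -1
(221/35): 221 mod 35 = 11, so (221/35) = (11/35)
flip (11/35) -> (35/11): both odd, 11 mod 4 = 3, 35 mod 4 = 3, so the flip contributes -1; sign now +1
(35/11): 35 mod 11 = 2, so (35/11) = (2/11)
factor out 2^1: 2 = 2^1·1; with 11 mod 8 = 3, (2/11) = -1; sign now -1; continue with (1/11)
reached (1/11) = 1, so the symbol is -1

-1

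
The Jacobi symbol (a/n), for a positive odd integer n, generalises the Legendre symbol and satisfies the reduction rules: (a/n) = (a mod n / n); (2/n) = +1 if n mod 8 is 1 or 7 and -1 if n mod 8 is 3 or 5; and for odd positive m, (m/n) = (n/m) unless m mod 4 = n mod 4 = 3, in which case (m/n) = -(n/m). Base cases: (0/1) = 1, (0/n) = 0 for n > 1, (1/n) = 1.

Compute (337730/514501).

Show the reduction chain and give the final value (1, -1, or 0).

-1

337730 = 2^1·168865; (2/514501) = -1 since 514501 mod 8 = 5, so (337730/514501) = (-1)^1·(168865/514501); sign now -1
reciprocity: (168865/514501) = +1·(514501/168865) since 168865 mod 4 = 1, 514501 mod 4 = 1; sign now -1
(514501/168865) = (7906/168865)   [reduce mod 168865]
7906 = 2^1·3953; (2/168865) = +1 since 168865 mod 8 = 1, so (7906/168865) = (+1)^1·(3953/168865); sign now -1
reciprocity: (3953/168865) = +1·(168865/3953) since 3953 mod 4 = 1, 168865 mod 4 = 1; sign now -1
(168865/3953) = (2839/3953)   [reduce mod 3953]
reciprocity: (2839/3953) = +1·(3953/2839) since 2839 mod 4 = 3, 3953 mod 4 = 1; sign now -1
(3953/2839) = (1114/2839)   [reduce mod 2839]
1114 = 2^1·557; (2/2839) = +1 since 2839 mod 8 = 7, so (1114/2839) = (+1)^1·(557/2839); sign now -1
reciprocity: (557/2839) = +1·(2839/557) since 557 mod 4 = 1, 2839 mod 4 = 3; sign now -1
(2839/557) = (54/557)   [reduce mod 557]
54 = 2^1·27; (2/557) = -1 since 557 mod 8 = 5, so (54/557) = (-1)^1·(27/557); sign now +1
reciprocity: (27/557) = +1·(557/27) since 27 mod 4 = 3, 557 mod 4 = 1; sign now +1
(557/27) = (17/27)   [reduce mod 27]
reciprocity: (17/27) = +1·(27/17) since 17 mod 4 = 1, 27 mod 4 = 3; sign now +1
(27/17) = (10/17)   [reduce mod 17]
10 = 2^1·5; (2/17) = +1 since 17 mod 8 = 1, so (10/17) = (+1)^1·(5/17); sign now +1
reciprocity: (5/17) = +1·(17/5) since 5 mod 4 = 1, 17 mod 4 = 1; sign now +1
(17/5) = (2/5)   [reduce mod 5]
2 = 2^1·1; (2/5) = -1 since 5 mod 8 = 5, so (2/5) = (-1)^1·(1/5); sign now -1
(1/5) = 1; final value = sign = -1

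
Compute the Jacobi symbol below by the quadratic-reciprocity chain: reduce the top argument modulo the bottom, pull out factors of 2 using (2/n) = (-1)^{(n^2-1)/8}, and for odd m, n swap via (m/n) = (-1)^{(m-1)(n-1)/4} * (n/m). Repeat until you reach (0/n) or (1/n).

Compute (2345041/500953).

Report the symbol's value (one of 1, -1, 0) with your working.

-1

(2345041/500953) = (341229/500953)   [reduce mod 500953]
reciprocity: (341229/500953) = +1·(500953/341229) since 341229 mod 4 = 1, 500953 mod 4 = 1; sign now +1
(500953/341229) = (159724/341229)   [reduce mod 341229]
159724 = 2^2·39931; (2/341229) = -1 since 341229 mod 8 = 5, so (159724/341229) = (-1)^2·(39931/341229); sign now +1
reciprocity: (39931/341229) = +1·(341229/39931) since 39931 mod 4 = 3, 341229 mod 4 = 1; sign now +1
(341229/39931) = (21781/39931)   [reduce mod 39931]
reciprocity: (21781/39931) = +1·(39931/21781) since 21781 mod 4 = 1, 39931 mod 4 = 3; sign now +1
(39931/21781) = (18150/21781)   [reduce mod 21781]
18150 = 2^1·9075; (2/21781) = -1 since 21781 mod 8 = 5, so (18150/21781) = (-1)^1·(9075/21781); sign now -1
reciprocity: (9075/21781) = +1·(21781/9075) since 9075 mod 4 = 3, 21781 mod 4 = 1; sign now -1
(21781/9075) = (3631/9075)   [reduce mod 9075]
reciprocity: (3631/9075) = -1·(9075/3631) since 3631 mod 4 = 3, 9075 mod 4 = 3; sign now +1
(9075/3631) = (1813/3631)   [reduce mod 3631]
reciprocity: (1813/3631) = +1·(3631/1813) since 1813 mod 4 = 1, 3631 mod 4 = 3; sign now +1
(3631/1813) = (5/1813)   [reduce mod 1813]
reciprocity: (5/1813) = +1·(1813/5) since 5 mod 4 = 1, 1813 mod 4 = 1; sign now +1
(1813/5) = (3/5)   [reduce mod 5]
reciprocity: (3/5) = +1·(5/3) since 3 mod 4 = 3, 5 mod 4 = 1; sign now +1
(5/3) = (2/3)   [reduce mod 3]
2 = 2^1·1; (2/3) = -1 since 3 mod 8 = 3, so (2/3) = (-1)^1·(1/3); sign now -1
(1/3) = 1; final value = sign = -1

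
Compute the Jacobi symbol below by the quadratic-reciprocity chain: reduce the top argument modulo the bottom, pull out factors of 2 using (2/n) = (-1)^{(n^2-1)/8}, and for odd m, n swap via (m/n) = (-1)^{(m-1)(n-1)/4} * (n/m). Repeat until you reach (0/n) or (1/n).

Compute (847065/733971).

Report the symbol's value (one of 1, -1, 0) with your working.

0

(847065/733971): 847065 mod 733971 = 113094, so (847065/733971) = (113094/733971)
factor out 2^1: 113094 = 2^1·56547; with 733971 mod 8 = 3, (2/733971) = -1; sign now -1; continue with (56547/733971)
flip (56547/733971) -> (733971/56547): both odd, 56547 mod 4 = 3, 733971 mod 4 = 3, so the flip contributes -1; sign now +1
(733971/56547): 733971 mod 56547 = 55407, so (733971/56547) = (55407/56547)
flip (55407/56547) -> (56547/55407): both odd, 55407 mod 4 = 3, 56547 mod 4 = 3, so the flip contributes -1; sign now -1
(56547/55407): 56547 mod 55407 = 1140, so (56547/55407) = (1140/55407)
factor out 2^2: 1140 = 2^2·285; with 55407 mod 8 = 7, (2/55407) = +1; sign now -1; continue with (285/55407)
flip (285/55407) -> (55407/285): both odd, 285 mod 4 = 1, 55407 mod 4 = 3, so the flip contributes +1; sign now -1
(55407/285): 55407 mod 285 = 117, so (55407/285) = (117/285)
flip (117/285) -> (285/117): both odd, 117 mod 4 = 1, 285 mod 4 = 1, so the flip contributes +1; sign now -1
(285/117): 285 mod 117 = 51, so (285/117) = (51/117)
flip (51/117) -> (117/51): both odd, 51 mod 4 = 3, 117 mod 4 = 1, so the flip contributes +1; sign now -1
(117/51): 117 mod 51 = 15, so (117/51) = (15/51)
flip (15/51) -> (51/15): both odd, 15 mod 4 = 3, 51 mod 4 = 3, so the flip contributes -1; sign now +1
(51/15): 51 mod 15 = 6, so (51/15) = (6/15)
factor out 2^1: 6 = 2^1·3; with 15 mod 8 = 7, (2/15) = +1; sign now +1; continue with (3/15)
flip (3/15) -> (15/3): both odd, 3 mod 4 = 3, 15 mod 4 = 3, so the flip contributes -1; sign now -1
(15/3): 15 mod 3 = 0, so (15/3) = (0/3)
reached (0/3); gcd(a, n) > 1, so (0/3) = 0 and the symbol is 0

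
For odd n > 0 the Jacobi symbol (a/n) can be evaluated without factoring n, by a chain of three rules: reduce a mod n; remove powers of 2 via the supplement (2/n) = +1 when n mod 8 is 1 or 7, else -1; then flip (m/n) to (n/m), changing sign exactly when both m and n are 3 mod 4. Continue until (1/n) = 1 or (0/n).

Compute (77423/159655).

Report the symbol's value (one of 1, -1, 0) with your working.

1

reciprocity: (77423/159655) = -1·(159655/77423) since 77423 mod 4 = 3, 159655 mod 4 = 3; sign now -1
(159655/77423) = (4809/77423)   [reduce mod 77423]
reciprocity: (4809/77423) = +1·(77423/4809) since 4809 mod 4 = 1, 77423 mod 4 = 3; sign now -1
(77423/4809) = (479/4809)   [reduce mod 4809]
reciprocity: (479/4809) = +1·(4809/479) since 479 mod 4 = 3, 4809 mod 4 = 1; sign now -1
(4809/479) = (19/479)   [reduce mod 479]
reciprocity: (19/479) = -1·(479/19) since 19 mod 4 = 3, 479 mod 4 = 3; sign now +1
(479/19) = (4/19)   [reduce mod 19]
4 = 2^2·1; (2/19) = -1 since 19 mod 8 = 3, so (4/19) = (-1)^2·(1/19); sign now +1
(1/19) = 1; final value = sign = +1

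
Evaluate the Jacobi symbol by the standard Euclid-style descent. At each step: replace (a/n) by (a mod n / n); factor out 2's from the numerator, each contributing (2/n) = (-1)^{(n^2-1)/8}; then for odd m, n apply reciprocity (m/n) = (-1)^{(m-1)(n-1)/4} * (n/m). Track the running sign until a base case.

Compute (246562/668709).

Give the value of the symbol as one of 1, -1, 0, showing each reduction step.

factor out 2^1: 246562 = 2^1·123281; with 668709 mod 8 = 5, (2/668709) = -1; sign now -1; continue with (123281/668709)
flip (123281/668709) -> (668709/123281): both odd, 123281 mod 4 = 1, 668709 mod 4 = 1, so the flip contributes +1; sign now -1
(668709/123281): 668709 mod 123281 = 52304, so (668709/123281) = (52304/123281)
factor out 2^4: 52304 = 2^4·3269; with 123281 mod 8 = 1, (2/123281) = +1; sign now -1; continue with (3269/123281)
flip (3269/123281) -> (123281/3269): both odd, 3269 mod 4 = 1, 123281 mod 4 = 1, so the flip contributes +1; sign now -1
(123281/3269): 123281 mod 3269 = 2328, so (123281/3269) = (2328/3269)
factor out 2^3: 2328 = 2^3·291; with 3269 mod 8 = 5, (2/3269) = -1; sign now +1; continue with (291/3269)
flip (291/3269) -> (3269/291): both odd, 291 mod 4 = 3, 3269 mod 4 = 1, so the flip contributes +1; sign now +1
(3269/291): 3269 mod 291 = 68, so (3269/291) = (68/291)
factor out 2^2: 68 = 2^2·17; with 291 mod 8 = 3, (2/291) = -1; sign now +1; continue with (17/291)
flip (17/291) -> (291/17): both odd, 17 mod 4 = 1, 291 mod 4 = 3, so the flip contributes +1; sign now +1
(291/17): 291 mod 17 = 2, so (291/17) = (2/17)
factor out 2^1: 2 = 2^1·1; with 17 mod 8 = 1, (2/17) = +1; sign now +1; continue with (1/17)
reached (1/17) = 1, so the symbol is +1

1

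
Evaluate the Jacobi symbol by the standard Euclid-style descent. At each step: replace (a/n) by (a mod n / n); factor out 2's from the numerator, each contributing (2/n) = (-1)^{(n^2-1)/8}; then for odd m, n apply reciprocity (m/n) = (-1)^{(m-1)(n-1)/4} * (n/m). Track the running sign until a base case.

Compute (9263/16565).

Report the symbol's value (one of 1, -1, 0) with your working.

flip (9263/16565) -> (16565/9263): both odd, 9263 mod 4 = 3, 16565 mod 4 = 1, so the flip contributes +1; sign now +1
(16565/9263): 16565 mod 9263 = 7302, so (16565/9263) = (7302/9263)
factor out 2^1: 7302 = 2^1·3651; with 9263 mod 8 = 7, (2/9263) = +1; sign now +1; continue with (3651/9263)
flip (3651/9263) -> (9263/3651): both odd, 3651 mod 4 = 3, 9263 mod 4 = 3, so the flip contributes -1; sign now -1
(9263/3651): 9263 mod 3651 = 1961, so (9263/3651) = (1961/3651)
flip (1961/3651) -> (3651/1961): both odd, 1961 mod 4 = 1, 3651 mod 4 = 3, so the flip contributes +1; sign now -1
(3651/1961): 3651 mod 1961 = 1690, so (3651/1961) = (1690/1961)
factor out 2^1: 1690 = 2^1·845; with 1961 mod 8 = 1, (2/1961) = +1; sign now -1; continue with (845/1961)
flip (845/1961) -> (1961/845): both odd, 845 mod 4 = 1, 1961 mod 4 = 1, so the flip contributes +1; sign now -1
(1961/845): 1961 mod 845 = 271, so (1961/845) = (271/845)
flip (271/845) -> (845/271): both odd, 271 mod 4 = 3, 845 mod 4 = 1, so the flip contributes +1; sign now -1
(845/271): 845 mod 271 = 32, so (845/271) = (32/271)
factor out 2^5: 32 = 2^5·1; with 271 mod 8 = 7, (2/271) = +1; sign now -1; continue with (1/271)
reached (1/271) = 1, so the symbol is -1

-1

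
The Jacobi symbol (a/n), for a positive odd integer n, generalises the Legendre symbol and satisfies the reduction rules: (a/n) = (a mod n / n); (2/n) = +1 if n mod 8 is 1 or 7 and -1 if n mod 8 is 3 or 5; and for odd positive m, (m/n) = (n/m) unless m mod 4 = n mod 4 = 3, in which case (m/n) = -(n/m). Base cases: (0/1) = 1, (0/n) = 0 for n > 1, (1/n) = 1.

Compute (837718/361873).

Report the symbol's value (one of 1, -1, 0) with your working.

-1

(837718/361873): 837718 mod 361873 = 113972, so (837718/361873) = (113972/361873)
factor out 2^2: 113972 = 2^2·28493; with 361873 mod 8 = 1, (2/361873) = +1; sign now +1; continue with (28493/361873)
flip (28493/361873) -> (361873/28493): both odd, 28493 mod 4 = 1, 361873 mod 4 = 1, so the flip contributes +1; sign now +1
(361873/28493): 361873 mod 28493 = 19957, so (361873/28493) = (19957/28493)
flip (19957/28493) -> (28493/19957): both odd, 19957 mod 4 = 1, 28493 mod 4 = 1, so the flip contributes +1; sign now +1
(28493/19957): 28493 mod 19957 = 8536, so (28493/19957) = (8536/19957)
factor out 2^3: 8536 = 2^3·1067; with 19957 mod 8 = 5, (2/19957) = -1; sign now -1; continue with (1067/19957)
flip (1067/19957) -> (19957/1067): both odd, 1067 mod 4 = 3, 19957 mod 4 = 1, so the flip contributes +1; sign now -1
(19957/1067): 19957 mod 1067 = 751, so (19957/1067) = (751/1067)
flip (751/1067) -> (1067/751): both odd, 751 mod 4 = 3, 1067 mod 4 = 3, so the flip contributes -1; sign now +1
(1067/751): 1067 mod 751 = 316, so (1067/751) = (316/751)
factor out 2^2: 316 = 2^2·79; with 751 mod 8 = 7, (2/751) = +1; sign now +1; continue with (79/751)
flip (79/751) -> (751/79): both odd, 79 mod 4 = 3, 751 mod 4 = 3, so the flip contributes -1; sign now -1
(751/79): 751 mod 79 = 40, so (751/79) = (40/79)
factor out 2^3: 40 = 2^3·5; with 79 mod 8 = 7, (2/79) = +1; sign now -1; continue with (5/79)
flip (5/79) -> (79/5): both odd, 5 mod 4 = 1, 79 mod 4 = 3, so the flip contributes +1; sign now -1
(79/5): 79 mod 5 = 4, so (79/5) = (4/5)
factor out 2^2: 4 = 2^2·1; with 5 mod 8 = 5, (2/5) = -1; sign now -1; continue with (1/5)
reached (1/5) = 1, so the symbol is -1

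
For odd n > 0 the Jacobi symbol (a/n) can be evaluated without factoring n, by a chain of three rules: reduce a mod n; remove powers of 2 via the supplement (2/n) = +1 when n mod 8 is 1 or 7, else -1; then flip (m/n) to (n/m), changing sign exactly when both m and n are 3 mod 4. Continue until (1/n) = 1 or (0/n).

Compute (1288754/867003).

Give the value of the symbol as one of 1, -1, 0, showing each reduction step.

-1

(1288754/867003): 1288754 mod 867003 = 421751, so (1288754/867003) = (421751/867003)
flip (421751/867003) -> (867003/421751): both odd, 421751 mod 4 = 3, 867003 mod 4 = 3, so the flip contributes -1; sign now -1
(867003/421751): 867003 mod 421751 = 23501, so (867003/421751) = (23501/421751)
flip (23501/421751) -> (421751/23501): both odd, 23501 mod 4 = 1, 421751 mod 4 = 3, so the flip contributes +1; sign now -1
(421751/23501): 421751 mod 23501 = 22234, so (421751/23501) = (22234/23501)
factor out 2^1: 22234 = 2^1·11117; with 23501 mod 8 = 5, (2/23501) = -1; sign now +1; continue with (11117/23501)
flip (11117/23501) -> (23501/11117): both odd, 11117 mod 4 = 1, 23501 mod 4 = 1, so the flip contributes +1; sign now +1
(23501/11117): 23501 mod 11117 = 1267, so (23501/11117) = (1267/11117)
flip (1267/11117) -> (11117/1267): both odd, 1267 mod 4 = 3, 11117 mod 4 = 1, so the flip contributes +1; sign now +1
(11117/1267): 11117 mod 1267 = 981, so (11117/1267) = (981/1267)
flip (981/1267) -> (1267/981): both odd, 981 mod 4 = 1, 1267 mod 4 = 3, so the flip contributes +1; sign now +1
(1267/981): 1267 mod 981 = 286, so (1267/981) = (286/981)
factor out 2^1: 286 = 2^1·143; with 981 mod 8 = 5, (2/981) = -1; sign now -1; continue with (143/981)
flip (143/981) -> (981/143): both odd, 143 mod 4 = 3, 981 mod 4 = 1, so the flip contributes +1; sign now -1
(981/143): 981 mod 143 = 123, so (981/143) = (123/143)
flip (123/143) -> (143/123): both odd, 123 mod 4 = 3, 143 mod 4 = 3, so the flip contributes -1; sign now +1
(143/123): 143 mod 123 = 20, so (143/123) = (20/123)
factor out 2^2: 20 = 2^2·5; with 123 mod 8 = 3, (2/123) = -1; sign now +1; continue with (5/123)
flip (5/123) -> (123/5): both odd, 5 mod 4 = 1, 123 mod 4 = 3, so the flip contributes +1; sign now +1
(123/5): 123 mod 5 = 3, so (123/5) = (3/5)
flip (3/5) -> (5/3): both odd, 3 mod 4 = 3, 5 mod 4 = 1, so the flip contributes +1; sign now +1
(5/3): 5 mod 3 = 2, so (5/3) = (2/3)
factor out 2^1: 2 = 2^1·1; with 3 mod 8 = 3, (2/3) = -1; sign now -1; continue with (1/3)
reached (1/3) = 1, so the symbol is -1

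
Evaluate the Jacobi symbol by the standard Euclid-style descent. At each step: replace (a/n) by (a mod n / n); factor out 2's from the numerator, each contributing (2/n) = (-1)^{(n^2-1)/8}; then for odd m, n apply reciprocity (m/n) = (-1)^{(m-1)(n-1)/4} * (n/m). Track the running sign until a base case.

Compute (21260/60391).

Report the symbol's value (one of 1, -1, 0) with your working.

1

21260 = 2^2·5315; (2/60391) = +1 since 60391 mod 8 = 7, so (21260/60391) = (+1)^2·(5315/60391); sign now +1
reciprocity: (5315/60391) = -1·(60391/5315) since 5315 mod 4 = 3, 60391 mod 4 = 3; sign now -1
(60391/5315) = (1926/5315)   [reduce mod 5315]
1926 = 2^1·963; (2/5315) = -1 since 5315 mod 8 = 3, so (1926/5315) = (-1)^1·(963/5315); sign now +1
reciprocity: (963/5315) = -1·(5315/963) since 963 mod 4 = 3, 5315 mod 4 = 3; sign now -1
(5315/963) = (500/963)   [reduce mod 963]
500 = 2^2·125; (2/963) = -1 since 963 mod 8 = 3, so (500/963) = (-1)^2·(125/963); sign now -1
reciprocity: (125/963) = +1·(963/125) since 125 mod 4 = 1, 963 mod 4 = 3; sign now -1
(963/125) = (88/125)   [reduce mod 125]
88 = 2^3·11; (2/125) = -1 since 125 mod 8 = 5, so (88/125) = (-1)^3·(11/125); sign now +1
reciprocity: (11/125) = +1·(125/11) since 11 mod 4 = 3, 125 mod 4 = 1; sign now +1
(125/11) = (4/11)   [reduce mod 11]
4 = 2^2·1; (2/11) = -1 since 11 mod 8 = 3, so (4/11) = (-1)^2·(1/11); sign now +1
(1/11) = 1; final value = sign = +1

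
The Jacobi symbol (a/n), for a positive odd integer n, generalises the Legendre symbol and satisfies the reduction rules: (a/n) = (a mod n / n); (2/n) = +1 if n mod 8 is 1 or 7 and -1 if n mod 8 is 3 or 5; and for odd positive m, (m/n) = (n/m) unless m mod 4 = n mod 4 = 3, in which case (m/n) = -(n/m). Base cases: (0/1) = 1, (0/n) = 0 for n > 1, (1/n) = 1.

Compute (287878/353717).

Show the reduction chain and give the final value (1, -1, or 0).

287878 = 2^1·143939; (2/353717) = -1 since 353717 mod 8 = 5, so (287878/353717) = (-1)^1·(143939/353717); sign now -1
reciprocity: (143939/353717) = +1·(353717/143939) since 143939 mod 4 = 3, 353717 mod 4 = 1; sign now -1
(353717/143939) = (65839/143939)   [reduce mod 143939]
reciprocity: (65839/143939) = -1·(143939/65839) since 65839 mod 4 = 3, 143939 mod 4 = 3; sign now +1
(143939/65839) = (12261/65839)   [reduce mod 65839]
reciprocity: (12261/65839) = +1·(65839/12261) since 12261 mod 4 = 1, 65839 mod 4 = 3; sign now +1
(65839/12261) = (4534/12261)   [reduce mod 12261]
4534 = 2^1·2267; (2/12261) = -1 since 12261 mod 8 = 5, so (4534/12261) = (-1)^1·(2267/12261); sign now -1
reciprocity: (2267/12261) = +1·(12261/2267) since 2267 mod 4 = 3, 12261 mod 4 = 1; sign now -1
(12261/2267) = (926/2267)   [reduce mod 2267]
926 = 2^1·463; (2/2267) = -1 since 2267 mod 8 = 3, so (926/2267) = (-1)^1·(463/2267); sign now +1
reciprocity: (463/2267) = -1·(2267/463) since 463 mod 4 = 3, 2267 mod 4 = 3; sign now -1
(2267/463) = (415/463)   [reduce mod 463]
reciprocity: (415/463) = -1·(463/415) since 415 mod 4 = 3, 463 mod 4 = 3; sign now +1
(463/415) = (48/415)   [reduce mod 415]
48 = 2^4·3; (2/415) = +1 since 415 mod 8 = 7, so (48/415) = (+1)^4·(3/415); sign now +1
reciprocity: (3/415) = -1·(415/3) since 3 mod 4 = 3, 415 mod 4 = 3; sign now -1
(415/3) = (1/3)   [reduce mod 3]
(1/3) = 1; final value = sign = -1

-1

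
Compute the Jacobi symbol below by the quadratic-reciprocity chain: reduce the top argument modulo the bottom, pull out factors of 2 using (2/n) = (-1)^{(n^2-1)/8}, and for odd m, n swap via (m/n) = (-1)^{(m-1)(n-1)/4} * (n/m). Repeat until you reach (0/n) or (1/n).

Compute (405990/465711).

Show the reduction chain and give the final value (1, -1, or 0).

0

405990 = 2^1·202995; (2/465711) = +1 since 465711 mod 8 = 7, so (405990/465711) = (+1)^1·(202995/465711); sign now +1
reciprocity: (202995/465711) = -1·(465711/202995) since 202995 mod 4 = 3, 465711 mod 4 = 3; sign now -1
(465711/202995) = (59721/202995)   [reduce mod 202995]
reciprocity: (59721/202995) = +1·(202995/59721) since 59721 mod 4 = 1, 202995 mod 4 = 3; sign now -1
(202995/59721) = (23832/59721)   [reduce mod 59721]
23832 = 2^3·2979; (2/59721) = +1 since 59721 mod 8 = 1, so (23832/59721) = (+1)^3·(2979/59721); sign now -1
reciprocity: (2979/59721) = +1·(59721/2979) since 2979 mod 4 = 3, 59721 mod 4 = 1; sign now -1
(59721/2979) = (141/2979)   [reduce mod 2979]
reciprocity: (141/2979) = +1·(2979/141) since 141 mod 4 = 1, 2979 mod 4 = 3; sign now -1
(2979/141) = (18/141)   [reduce mod 141]
18 = 2^1·9; (2/141) = -1 since 141 mod 8 = 5, so (18/141) = (-1)^1·(9/141); sign now +1
reciprocity: (9/141) = +1·(141/9) since 9 mod 4 = 1, 141 mod 4 = 1; sign now +1
(141/9) = (6/9)   [reduce mod 9]
6 = 2^1·3; (2/9) = +1 since 9 mod 8 = 1, so (6/9) = (+1)^1·(3/9); sign now +1
reciprocity: (3/9) = +1·(9/3) since 3 mod 4 = 3, 9 mod 4 = 1; sign now +1
(9/3) = (0/3)   [reduce mod 3]
(0/3) = 0   [gcd(a, n) > 1]; final value = 0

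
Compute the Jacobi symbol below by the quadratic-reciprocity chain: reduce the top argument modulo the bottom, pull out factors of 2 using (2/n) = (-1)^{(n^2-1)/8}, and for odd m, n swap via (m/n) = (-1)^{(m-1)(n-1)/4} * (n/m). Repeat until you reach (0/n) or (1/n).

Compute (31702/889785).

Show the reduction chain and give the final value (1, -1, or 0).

31702 = 2^1·15851; (2/889785) = +1 since 889785 mod 8 = 1, so (31702/889785) = (+1)^1·(15851/889785); sign now +1
reciprocity: (15851/889785) = +1·(889785/15851) since 15851 mod 4 = 3, 889785 mod 4 = 1; sign now +1
(889785/15851) = (2129/15851)   [reduce mod 15851]
reciprocity: (2129/15851) = +1·(15851/2129) since 2129 mod 4 = 1, 15851 mod 4 = 3; sign now +1
(15851/2129) = (948/2129)   [reduce mod 2129]
948 = 2^2·237; (2/2129) = +1 since 2129 mod 8 = 1, so (948/2129) = (+1)^2·(237/2129); sign now +1
reciprocity: (237/2129) = +1·(2129/237) since 237 mod 4 = 1, 2129 mod 4 = 1; sign now +1
(2129/237) = (233/237)   [reduce mod 237]
reciprocity: (233/237) = +1·(237/233) since 233 mod 4 = 1, 237 mod 4 = 1; sign now +1
(237/233) = (4/233)   [reduce mod 233]
4 = 2^2·1; (2/233) = +1 since 233 mod 8 = 1, so (4/233) = (+1)^2·(1/233); sign now +1
(1/233) = 1; final value = sign = +1

1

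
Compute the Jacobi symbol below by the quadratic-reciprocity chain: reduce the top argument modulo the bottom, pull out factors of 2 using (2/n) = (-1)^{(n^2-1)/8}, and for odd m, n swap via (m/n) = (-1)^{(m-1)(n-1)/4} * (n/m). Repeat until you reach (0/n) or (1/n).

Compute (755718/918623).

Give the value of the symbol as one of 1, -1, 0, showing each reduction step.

0

factor out 2^1: 755718 = 2^1·377859; with 918623 mod 8 = 7, (2/918623) = +1; sign now +1; continue with (377859/918623)
flip (377859/918623) -> (918623/377859): both odd, 377859 mod 4 = 3, 918623 mod 4 = 3, so the flip contributes -1; sign now -1
(918623/377859): 918623 mod 377859 = 162905, so (918623/377859) = (162905/377859)
flip (162905/377859) -> (377859/162905): both odd, 162905 mod 4 = 1, 377859 mod 4 = 3, so the flip contributes +1; sign now -1
(377859/162905): 377859 mod 162905 = 52049, so (377859/162905) = (52049/162905)
flip (52049/162905) -> (162905/52049): both odd, 52049 mod 4 = 1, 162905 mod 4 = 1, so the flip contributes +1; sign now -1
(162905/52049): 162905 mod 52049 = 6758, so (162905/52049) = (6758/52049)
factor out 2^1: 6758 = 2^1·3379; with 52049 mod 8 = 1, (2/52049) = +1; sign now -1; continue with (3379/52049)
flip (3379/52049) -> (52049/3379): both odd, 3379 mod 4 = 3, 52049 mod 4 = 1, so the flip contributes +1; sign now -1
(52049/3379): 52049 mod 3379 = 1364, so (52049/3379) = (1364/3379)
factor out 2^2: 1364 = 2^2·341; with 3379 mod 8 = 3, (2/3379) = -1; sign now -1; continue with (341/3379)
flip (341/3379) -> (3379/341): both odd, 341 mod 4 = 1, 3379 mod 4 = 3, so the flip contributes +1; sign now -1
(3379/341): 3379 mod 341 = 310, so (3379/341) = (310/341)
factor out 2^1: 310 = 2^1·155; with 341 mod 8 = 5, (2/341) = -1; sign now +1; continue with (155/341)
flip (155/341) -> (341/155): both odd, 155 mod 4 = 3, 341 mod 4 = 1, so the flip contributes +1; sign now +1
(341/155): 341 mod 155 = 31, so (341/155) = (31/155)
flip (31/155) -> (155/31): both odd, 31 mod 4 = 3, 155 mod 4 = 3, so the flip contributes -1; sign now -1
(155/31): 155 mod 31 = 0, so (155/31) = (0/31)
reached (0/31); gcd(a, n) > 1, so (0/31) = 0 and the symbol is 0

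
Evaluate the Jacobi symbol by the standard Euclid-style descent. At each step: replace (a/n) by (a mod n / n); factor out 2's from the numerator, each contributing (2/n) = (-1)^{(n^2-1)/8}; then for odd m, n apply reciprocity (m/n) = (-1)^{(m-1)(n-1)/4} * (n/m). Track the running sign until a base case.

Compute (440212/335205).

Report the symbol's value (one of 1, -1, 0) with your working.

-1

(440212/335205) = (105007/335205)   [reduce mod 335205]
reciprocity: (105007/335205) = +1·(335205/105007) since 105007 mod 4 = 3, 335205 mod 4 = 1; sign now +1
(335205/105007) = (20184/105007)   [reduce mod 105007]
20184 = 2^3·2523; (2/105007) = +1 since 105007 mod 8 = 7, so (20184/105007) = (+1)^3·(2523/105007); sign now +1
reciprocity: (2523/105007) = -1·(105007/2523) since 2523 mod 4 = 3, 105007 mod 4 = 3; sign now -1
(105007/2523) = (1564/2523)   [reduce mod 2523]
1564 = 2^2·391; (2/2523) = -1 since 2523 mod 8 = 3, so (1564/2523) = (-1)^2·(391/2523); sign now -1
reciprocity: (391/2523) = -1·(2523/391) since 391 mod 4 = 3, 2523 mod 4 = 3; sign now +1
(2523/391) = (177/391)   [reduce mod 391]
reciprocity: (177/391) = +1·(391/177) since 177 mod 4 = 1, 391 mod 4 = 3; sign now +1
(391/177) = (37/177)   [reduce mod 177]
reciprocity: (37/177) = +1·(177/37) since 37 mod 4 = 1, 177 mod 4 = 1; sign now +1
(177/37) = (29/37)   [reduce mod 37]
reciprocity: (29/37) = +1·(37/29) since 29 mod 4 = 1, 37 mod 4 = 1; sign now +1
(37/29) = (8/29)   [reduce mod 29]
8 = 2^3·1; (2/29) = -1 since 29 mod 8 = 5, so (8/29) = (-1)^3·(1/29); sign now -1
(1/29) = 1; final value = sign = -1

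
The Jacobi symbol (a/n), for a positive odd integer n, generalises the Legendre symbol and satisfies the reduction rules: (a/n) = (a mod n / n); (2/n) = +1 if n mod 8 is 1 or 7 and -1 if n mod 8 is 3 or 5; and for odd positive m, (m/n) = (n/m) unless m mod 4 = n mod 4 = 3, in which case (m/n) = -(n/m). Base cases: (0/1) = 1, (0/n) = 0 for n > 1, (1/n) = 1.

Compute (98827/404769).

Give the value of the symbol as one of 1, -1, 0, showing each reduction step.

1

flip (98827/404769) -> (404769/98827): both odd, 98827 mod 4 = 3, 404769 mod 4 = 1, so the flip contributes +1; sign now +1
(404769/98827): 404769 mod 98827 = 9461, so (404769/98827) = (9461/98827)
flip (9461/98827) -> (98827/9461): both odd, 9461 mod 4 = 1, 98827 mod 4 = 3, so the flip contributes +1; sign now +1
(98827/9461): 98827 mod 9461 = 4217, so (98827/9461) = (4217/9461)
flip (4217/9461) -> (9461/4217): both odd, 4217 mod 4 = 1, 9461 mod 4 = 1, so the flip contributes +1; sign now +1
(9461/4217): 9461 mod 4217 = 1027, so (9461/4217) = (1027/4217)
flip (1027/4217) -> (4217/1027): both odd, 1027 mod 4 = 3, 4217 mod 4 = 1, so the flip contributes +1; sign now +1
(4217/1027): 4217 mod 1027 = 109, so (4217/1027) = (109/1027)
flip (109/1027) -> (1027/109): both odd, 109 mod 4 = 1, 1027 mod 4 = 3, so the flip contributes +1; sign now +1
(1027/109): 1027 mod 109 = 46, so (1027/109) = (46/109)
factor out 2^1: 46 = 2^1·23; with 109 mod 8 = 5, (2/109) = -1; sign now -1; continue with (23/109)
flip (23/109) -> (109/23): both odd, 23 mod 4 = 3, 109 mod 4 = 1, so the flip contributes +1; sign now -1
(109/23): 109 mod 23 = 17, so (109/23) = (17/23)
flip (17/23) -> (23/17): both odd, 17 mod 4 = 1, 23 mod 4 = 3, so the flip contributes +1; sign now -1
(23/17): 23 mod 17 = 6, so (23/17) = (6/17)
factor out 2^1: 6 = 2^1·3; with 17 mod 8 = 1, (2/17) = +1; sign now -1; continue with (3/17)
flip (3/17) -> (17/3): both odd, 3 mod 4 = 3, 17 mod 4 = 1, so the flip contributes +1; sign now -1
(17/3): 17 mod 3 = 2, so (17/3) = (2/3)
factor out 2^1: 2 = 2^1·1; with 3 mod 8 = 3, (2/3) = -1; sign now +1; continue with (1/3)
reached (1/3) = 1, so the symbol is +1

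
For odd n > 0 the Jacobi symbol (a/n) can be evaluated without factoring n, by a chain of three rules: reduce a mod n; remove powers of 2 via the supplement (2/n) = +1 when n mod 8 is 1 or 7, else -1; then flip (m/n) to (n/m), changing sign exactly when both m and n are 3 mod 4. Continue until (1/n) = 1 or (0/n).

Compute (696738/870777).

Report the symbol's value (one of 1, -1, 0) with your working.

696738 = 2^1·348369; (2/870777) = +1 since 870777 mod 8 = 1, so (696738/870777) = (+1)^1·(348369/870777); sign now +1
reciprocity: (348369/870777) = +1·(870777/348369) since 348369 mod 4 = 1, 870777 mod 4 = 1; sign now +1
(870777/348369) = (174039/348369)   [reduce mod 348369]
reciprocity: (174039/348369) = +1·(348369/174039) since 174039 mod 4 = 3, 348369 mod 4 = 1; sign now +1
(348369/174039) = (291/174039)   [reduce mod 174039]
reciprocity: (291/174039) = -1·(174039/291) since 291 mod 4 = 3, 174039 mod 4 = 3; sign now -1
(174039/291) = (21/291)   [reduce mod 291]
reciprocity: (21/291) = +1·(291/21) since 21 mod 4 = 1, 291 mod 4 = 3; sign now -1
(291/21) = (18/21)   [reduce mod 21]
18 = 2^1·9; (2/21) = -1 since 21 mod 8 = 5, so (18/21) = (-1)^1·(9/21); sign now +1
reciprocity: (9/21) = +1·(21/9) since 9 mod 4 = 1, 21 mod 4 = 1; sign now +1
(21/9) = (3/9)   [reduce mod 9]
reciprocity: (3/9) = +1·(9/3) since 3 mod 4 = 3, 9 mod 4 = 1; sign now +1
(9/3) = (0/3)   [reduce mod 3]
(0/3) = 0   [gcd(a, n) > 1]; final value = 0

0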